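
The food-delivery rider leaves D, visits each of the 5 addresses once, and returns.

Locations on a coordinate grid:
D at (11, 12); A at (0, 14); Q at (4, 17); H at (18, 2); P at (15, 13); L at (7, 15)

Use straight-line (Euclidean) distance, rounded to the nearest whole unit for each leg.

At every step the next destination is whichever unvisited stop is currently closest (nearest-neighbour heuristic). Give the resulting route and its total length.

From D: distances to unvisited — P=4, L=5, Q=9, A=11, H=12. Nearest is P (4).
From P: distances to unvisited — L=8, H=11, Q=12, A=15. Nearest is L (8).
From L: distances to unvisited — Q=4, A=7, H=17. Nearest is Q (4).
From Q: distances to unvisited — A=5, H=21. Nearest is A (5).
From A: distances to unvisited — H=22. Nearest is H (22).
Return H→D: 12.
Total = 4 + 8 + 4 + 5 + 22 + 12 = 55.

Total distance 55 via the nearest-neighbour route D → P → L → Q → A → H → D.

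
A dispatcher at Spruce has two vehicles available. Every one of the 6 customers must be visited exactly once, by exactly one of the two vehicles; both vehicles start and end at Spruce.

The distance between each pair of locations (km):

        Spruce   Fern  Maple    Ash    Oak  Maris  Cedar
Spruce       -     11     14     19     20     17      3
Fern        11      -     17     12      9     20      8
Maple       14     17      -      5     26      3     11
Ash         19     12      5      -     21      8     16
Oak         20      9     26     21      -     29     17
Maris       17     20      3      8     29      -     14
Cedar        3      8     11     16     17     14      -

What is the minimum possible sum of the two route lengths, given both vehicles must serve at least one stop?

Minimum combined distance: 72 km.

Check every non-empty split of the stops between the two vehicles; for each half take its own optimal tour:
  {Fern} + {Maple, Ash, Oak, Maris, Cedar}: 22 + 66 = 88
  {Maple} + {Fern, Ash, Oak, Maris, Cedar}: 28 + 66 = 94
  {Fern, Maple} + {Ash, Oak, Maris, Cedar}: 42 + 66 = 108
  {Ash} + {Fern, Maple, Oak, Maris, Cedar}: 38 + 66 = 104
  {Fern, Ash} + {Maple, Oak, Maris, Cedar}: 42 + 66 = 108
  {Maple, Ash} + {Fern, Oak, Maris, Cedar}: 38 + 66 = 104
  … (31 splits in total)
  {Fern, Maple, Ash, Oak, Maris} + {Cedar}: 66 + 6 = 72  ← best
Best: vehicle 1 Spruce → Fern → Oak → Ash → Maple → Maris → Spruce = 66; vehicle 2 Spruce → Cedar → Spruce = 6; combined 72.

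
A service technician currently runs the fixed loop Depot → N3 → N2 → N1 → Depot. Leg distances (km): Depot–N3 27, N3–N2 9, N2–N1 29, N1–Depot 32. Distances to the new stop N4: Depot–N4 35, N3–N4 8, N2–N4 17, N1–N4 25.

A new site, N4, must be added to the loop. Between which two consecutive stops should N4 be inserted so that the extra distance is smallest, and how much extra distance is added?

+13 km — insert N4 between N2 and N1.

Insertion cost between consecutive stops i–j is d(i,N4) + d(N4,j) − d(i,j):
  between Depot and N3: 35 + 8 − 27 = 16
  between N3 and N2: 8 + 17 − 9 = 16
  between N2 and N1: 17 + 25 − 29 = 13
  between N1 and Depot: 25 + 35 − 32 = 28
Cheapest insertion is between N2 and N1, adding 13.
New total = 97 + 13 = 110.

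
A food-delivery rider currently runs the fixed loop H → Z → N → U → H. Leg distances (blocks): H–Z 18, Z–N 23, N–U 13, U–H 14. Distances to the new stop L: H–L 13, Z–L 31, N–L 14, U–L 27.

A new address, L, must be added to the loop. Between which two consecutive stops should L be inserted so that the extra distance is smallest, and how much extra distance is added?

+22 blocks — insert L between Z and N.

Insertion cost between consecutive stops i–j is d(i,L) + d(L,j) − d(i,j):
  between H and Z: 13 + 31 − 18 = 26
  between Z and N: 31 + 14 − 23 = 22
  between N and U: 14 + 27 − 13 = 28
  between U and H: 27 + 13 − 14 = 26
Cheapest insertion is between Z and N, adding 22.
New total = 68 + 22 = 90.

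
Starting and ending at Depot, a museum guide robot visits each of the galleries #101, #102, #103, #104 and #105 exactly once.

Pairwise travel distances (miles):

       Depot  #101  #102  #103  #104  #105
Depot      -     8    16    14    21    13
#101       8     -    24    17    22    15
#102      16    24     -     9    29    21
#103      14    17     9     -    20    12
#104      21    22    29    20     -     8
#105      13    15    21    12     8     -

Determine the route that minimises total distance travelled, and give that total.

Shortest round trip = 75 miles.

There are 60 distinct closed tours to check (reversals are equivalent).
Depot→#101→#102→#103→#104→#105→Depot: 8+24+9+20+8+13 = 82
Depot→#101→#102→#103→#105→#104→Depot: 8+24+9+12+8+21 = 82
Depot→#101→#102→#104→#103→#105→Depot: 8+24+29+20+12+13 = 106
Depot→#101→#102→#104→#105→#103→Depot: 8+24+29+8+12+14 = 95
Depot→#101→#102→#105→#103→#104→Depot: 8+24+21+12+20+21 = 106
Depot→#101→#102→#105→#104→#103→Depot: 8+24+21+8+20+14 = 95
Depot→#101→#103→#102→#104→#105→Depot: 8+17+9+29+8+13 = 84
Depot→#101→#103→#102→#105→#104→Depot: 8+17+9+21+8+21 = 84
Depot→#101→#103→#104→#102→#105→Depot: 8+17+20+29+21+13 = 108
Depot→#101→#103→#104→#105→#102→Depot: 8+17+20+8+21+16 = 90
Depot→#101→#103→#105→#102→#104→Depot: 8+17+12+21+29+21 = 108
Depot→#101→#103→#105→#104→#102→Depot: 8+17+12+8+29+16 = 90
Depot→#101→#104→#102→#103→#105→Depot: 8+22+29+9+12+13 = 93
Depot→#101→#104→#102→#105→#103→Depot: 8+22+29+21+12+14 = 106
… (46 more)
Depot→#101→#104→#105→#103→#102→Depot: 8+22+8+12+9+16 = 75  ← best
The minimum is 75.
One optimal route: Depot → #101 → #104 → #105 → #103 → #102 → Depot (or its reverse).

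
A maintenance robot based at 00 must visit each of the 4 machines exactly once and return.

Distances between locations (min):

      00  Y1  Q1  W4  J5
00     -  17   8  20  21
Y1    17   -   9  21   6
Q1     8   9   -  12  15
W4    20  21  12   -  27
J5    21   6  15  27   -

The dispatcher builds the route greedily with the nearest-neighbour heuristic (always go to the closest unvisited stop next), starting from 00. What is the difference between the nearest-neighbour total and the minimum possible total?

The nearest-neighbour route is 2 min longer than optimal.

From 00: Q1=8, Y1=17, W4=20, J5=21 → choose Q1 (8).
From Q1: Y1=9, W4=12, J5=15 → choose Y1 (9).
From Y1: J5=6, W4=21 → choose J5 (6).
From J5: W4=27 → choose W4 (27).
NN route 00 → Q1 → Y1 → J5 → W4 → 00 costs 70.
Optimal: 00 → Q1 → W4 → Y1 → J5 → 00 costs 68 (by enumerating all 12 distinct tours).
Excess = 70 − 68 = 2.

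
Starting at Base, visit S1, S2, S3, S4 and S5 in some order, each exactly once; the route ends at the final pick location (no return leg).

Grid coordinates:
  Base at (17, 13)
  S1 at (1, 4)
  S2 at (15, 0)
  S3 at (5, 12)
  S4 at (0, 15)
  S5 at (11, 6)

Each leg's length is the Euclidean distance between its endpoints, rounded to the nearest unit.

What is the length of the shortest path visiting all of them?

There are 5! = 120 possible orderings.
Base→S1→S2→S3→S4→S5: 18+15+16+6+14 = 69
Base→S1→S2→S3→S5→S4: 18+15+16+8+14 = 71
Base→S1→S2→S4→S3→S5: 18+15+21+6+8 = 68
Base→S1→S2→S4→S5→S3: 18+15+21+14+8 = 76
Base→S1→S2→S5→S3→S4: 18+15+7+8+6 = 54
Base→S1→S2→S5→S4→S3: 18+15+7+14+6 = 60
Base→S1→S3→S2→S4→S5: 18+9+16+21+14 = 78
Base→S1→S3→S2→S5→S4: 18+9+16+7+14 = 64
Base→S1→S3→S4→S2→S5: 18+9+6+21+7 = 61
Base→S1→S3→S4→S5→S2: 18+9+6+14+7 = 54
Base→S1→S3→S5→S2→S4: 18+9+8+7+21 = 63
Base→S1→S3→S5→S4→S2: 18+9+8+14+21 = 70
Base→S1→S4→S2→S3→S5: 18+11+21+16+8 = 74
Base→S1→S4→S2→S5→S3: 18+11+21+7+8 = 65
… (106 more)
Base→S2→S5→S1→S3→S4: 13+7+10+9+6 = 45  ← best
The minimum is 45.
One shortest path: Base → S2 → S5 → S1 → S3 → S4.

Minimum one-way distance = 45.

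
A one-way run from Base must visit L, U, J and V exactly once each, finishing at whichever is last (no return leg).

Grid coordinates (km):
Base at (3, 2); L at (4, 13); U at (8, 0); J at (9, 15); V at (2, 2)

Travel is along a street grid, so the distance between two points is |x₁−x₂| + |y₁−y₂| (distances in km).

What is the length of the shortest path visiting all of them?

32 km — the minimum one-way total.

There are 4! = 24 possible orderings.
Base→L→U→J→V: 12+17+16+20 = 65
Base→L→U→V→J: 12+17+8+20 = 57
Base→L→J→U→V: 12+7+16+8 = 43
Base→L→J→V→U: 12+7+20+8 = 47
Base→L→V→U→J: 12+13+8+16 = 49
Base→L→V→J→U: 12+13+20+16 = 61
Base→U→L→J→V: 7+17+7+20 = 51
Base→U→L→V→J: 7+17+13+20 = 57
Base→U→J→L→V: 7+16+7+13 = 43
Base→U→J→V→L: 7+16+20+13 = 56
Base→U→V→L→J: 7+8+13+7 = 35
Base→U→V→J→L: 7+8+20+7 = 42
Base→J→L→U→V: 19+7+17+8 = 51
Base→J→L→V→U: 19+7+13+8 = 47
… (10 more)
Base→V→U→J→L: 1+8+16+7 = 32  ← best
The minimum is 32.
One shortest path: Base → V → U → J → L.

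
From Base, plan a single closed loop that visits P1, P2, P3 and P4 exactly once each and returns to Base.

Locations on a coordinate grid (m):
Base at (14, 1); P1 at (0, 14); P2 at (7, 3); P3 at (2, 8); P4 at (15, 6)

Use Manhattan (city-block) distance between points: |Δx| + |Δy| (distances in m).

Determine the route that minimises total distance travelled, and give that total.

Shortest round trip = 56 m.

There are 12 distinct closed tours to check (reversals are equivalent).
Base - P1 - P2 - P3 - P4 - Base: 27+18+10+15+6 = 76
Base - P1 - P2 - P4 - P3 - Base: 27+18+11+15+19 = 90
Base - P1 - P3 - P2 - P4 - Base: 27+8+10+11+6 = 62
Base - P1 - P3 - P4 - P2 - Base: 27+8+15+11+9 = 70
Base - P1 - P4 - P2 - P3 - Base: 27+23+11+10+19 = 90
Base - P1 - P4 - P3 - P2 - Base: 27+23+15+10+9 = 84
Base - P2 - P1 - P3 - P4 - Base: 9+18+8+15+6 = 56
Base - P2 - P1 - P4 - P3 - Base: 9+18+23+15+19 = 84
Base - P2 - P3 - P1 - P4 - Base: 9+10+8+23+6 = 56
Base - P2 - P4 - P1 - P3 - Base: 9+11+23+8+19 = 70
Base - P3 - P1 - P2 - P4 - Base: 19+8+18+11+6 = 62
Base - P3 - P2 - P1 - P4 - Base: 19+10+18+23+6 = 76
The minimum is 56.
One optimal route: Base → P2 → P1 → P3 → P4 → Base (or its reverse).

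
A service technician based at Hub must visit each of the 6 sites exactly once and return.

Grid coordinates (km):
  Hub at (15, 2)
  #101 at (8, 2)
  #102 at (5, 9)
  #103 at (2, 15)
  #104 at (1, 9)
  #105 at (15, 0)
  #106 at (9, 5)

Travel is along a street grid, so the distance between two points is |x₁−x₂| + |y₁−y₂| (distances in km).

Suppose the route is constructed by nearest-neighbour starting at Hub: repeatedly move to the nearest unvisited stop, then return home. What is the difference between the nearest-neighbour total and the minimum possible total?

From Hub: #105=2, #101=7, #106=9, #102=17, #104=21, #103=26 → choose #105 (2).
From #105: #101=9, #106=11, #102=19, #104=23, #103=28 → choose #101 (9).
From #101: #106=4, #102=10, #104=14, #103=19 → choose #106 (4).
From #106: #102=8, #104=12, #103=17 → choose #102 (8).
From #102: #104=4, #103=9 → choose #104 (4).
From #104: #103=7 → choose #103 (7).
NN route Hub → #105 → #101 → #106 → #102 → #104 → #103 → Hub costs 60.
Optimal: Hub → #101 → #102 → #103 → #104 → #106 → #105 → Hub costs 58 (by enumerating all 360 distinct tours).
Excess = 60 − 58 = 2.

2 km longer than the optimal tour.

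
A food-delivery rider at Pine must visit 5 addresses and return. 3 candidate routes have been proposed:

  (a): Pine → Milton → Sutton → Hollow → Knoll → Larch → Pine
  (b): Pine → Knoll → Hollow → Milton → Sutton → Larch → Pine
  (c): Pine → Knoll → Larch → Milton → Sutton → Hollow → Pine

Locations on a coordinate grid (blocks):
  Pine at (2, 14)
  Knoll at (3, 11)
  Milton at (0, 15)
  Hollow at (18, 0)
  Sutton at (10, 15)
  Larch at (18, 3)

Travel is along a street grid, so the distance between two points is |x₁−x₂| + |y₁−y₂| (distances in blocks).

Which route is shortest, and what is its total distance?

112 blocks — (a) is the shortest.

(a): 3 + 10 + 23 + 26 + 23 + 27 = 112
(b): 4 + 26 + 33 + 10 + 20 + 27 = 120
(c): 4 + 23 + 30 + 10 + 23 + 30 = 120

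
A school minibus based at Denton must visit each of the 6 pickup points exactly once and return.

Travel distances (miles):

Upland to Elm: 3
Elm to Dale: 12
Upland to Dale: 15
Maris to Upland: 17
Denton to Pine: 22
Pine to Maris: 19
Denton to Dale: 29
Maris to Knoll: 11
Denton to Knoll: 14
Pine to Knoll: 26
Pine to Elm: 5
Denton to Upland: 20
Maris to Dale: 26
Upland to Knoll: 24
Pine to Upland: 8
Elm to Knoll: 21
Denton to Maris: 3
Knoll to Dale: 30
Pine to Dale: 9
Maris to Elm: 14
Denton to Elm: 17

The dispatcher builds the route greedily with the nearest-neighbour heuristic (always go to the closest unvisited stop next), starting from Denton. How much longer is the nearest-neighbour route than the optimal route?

3 miles longer than the optimal tour.

From Denton: Maris=3, Knoll=14, Elm=17, Upland=20, Pine=22, Dale=29 → choose Maris (3).
From Maris: Knoll=11, Elm=14, Upland=17, Pine=19, Dale=26 → choose Knoll (11).
From Knoll: Elm=21, Upland=24, Pine=26, Dale=30 → choose Elm (21).
From Elm: Upland=3, Pine=5, Dale=12 → choose Upland (3).
From Upland: Pine=8, Dale=15 → choose Pine (8).
From Pine: Dale=9 → choose Dale (9).
NN route Denton → Maris → Knoll → Elm → Upland → Pine → Dale → Denton costs 84.
Optimal: Denton → Maris → Upland → Elm → Pine → Dale → Knoll → Denton costs 81 (by enumerating all 360 distinct tours).
Excess = 84 − 81 = 3.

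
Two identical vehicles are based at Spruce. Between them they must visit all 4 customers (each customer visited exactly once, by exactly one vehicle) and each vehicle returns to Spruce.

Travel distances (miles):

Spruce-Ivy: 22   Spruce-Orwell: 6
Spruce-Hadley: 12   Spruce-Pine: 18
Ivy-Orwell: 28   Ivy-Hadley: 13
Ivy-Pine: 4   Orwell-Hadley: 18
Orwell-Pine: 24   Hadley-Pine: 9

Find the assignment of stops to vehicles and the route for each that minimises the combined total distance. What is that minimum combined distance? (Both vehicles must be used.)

Try each way of splitting the stops between the two vehicles (each non-empty) and, for each split, find the best tour for each vehicle:
  {Ivy} + {Orwell, Hadley, Pine}: 44 + 51 = 95
  {Orwell} + {Ivy, Hadley, Pine}: 12 + 47 = 59
  {Ivy, Orwell} + {Hadley, Pine}: 56 + 39 = 95
  {Hadley} + {Ivy, Orwell, Pine}: 24 + 56 = 80
  {Ivy, Hadley} + {Orwell, Pine}: 47 + 48 = 95
  {Orwell, Hadley} + {Ivy, Pine}: 36 + 44 = 80
  … (7 splits in total)
Best: vehicle 1 Spruce → Orwell → Spruce = 12; vehicle 2 Spruce → Ivy → Pine → Hadley → Spruce = 47; combined 59.

Minimum combined distance: 59 miles.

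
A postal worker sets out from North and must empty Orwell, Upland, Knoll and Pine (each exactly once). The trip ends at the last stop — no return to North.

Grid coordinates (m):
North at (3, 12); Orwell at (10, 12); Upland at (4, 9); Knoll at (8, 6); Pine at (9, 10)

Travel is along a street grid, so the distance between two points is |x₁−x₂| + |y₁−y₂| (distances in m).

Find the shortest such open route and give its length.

There are 4! = 24 possible orderings.
North → Orwell → Upland → Knoll → Pine: 7+9+7+5 = 28
North → Orwell → Upland → Pine → Knoll: 7+9+6+5 = 27
North → Orwell → Knoll → Upland → Pine: 7+8+7+6 = 28
North → Orwell → Knoll → Pine → Upland: 7+8+5+6 = 26
North → Orwell → Pine → Upland → Knoll: 7+3+6+7 = 23
North → Orwell → Pine → Knoll → Upland: 7+3+5+7 = 22
North → Upland → Orwell → Knoll → Pine: 4+9+8+5 = 26
North → Upland → Orwell → Pine → Knoll: 4+9+3+5 = 21
North → Upland → Knoll → Orwell → Pine: 4+7+8+3 = 22
North → Upland → Knoll → Pine → Orwell: 4+7+5+3 = 19
North → Upland → Pine → Orwell → Knoll: 4+6+3+8 = 21
North → Upland → Pine → Knoll → Orwell: 4+6+5+8 = 23
North → Knoll → Orwell → Upland → Pine: 11+8+9+6 = 34
North → Knoll → Orwell → Pine → Upland: 11+8+3+6 = 28
… (10 more)
The minimum is 19.
One shortest path: North → Upland → Knoll → Pine → Orwell.

Shortest open route: 19 m.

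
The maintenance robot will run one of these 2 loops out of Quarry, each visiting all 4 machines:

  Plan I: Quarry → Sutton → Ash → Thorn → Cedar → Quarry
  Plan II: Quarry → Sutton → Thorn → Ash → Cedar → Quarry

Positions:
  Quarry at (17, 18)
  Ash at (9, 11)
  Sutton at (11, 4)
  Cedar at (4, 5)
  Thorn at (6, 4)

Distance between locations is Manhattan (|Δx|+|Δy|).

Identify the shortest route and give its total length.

68 — Plan I is the shortest.

Plan I: 20 + 9 + 10 + 3 + 26 = 68
Plan II: 20 + 5 + 10 + 11 + 26 = 72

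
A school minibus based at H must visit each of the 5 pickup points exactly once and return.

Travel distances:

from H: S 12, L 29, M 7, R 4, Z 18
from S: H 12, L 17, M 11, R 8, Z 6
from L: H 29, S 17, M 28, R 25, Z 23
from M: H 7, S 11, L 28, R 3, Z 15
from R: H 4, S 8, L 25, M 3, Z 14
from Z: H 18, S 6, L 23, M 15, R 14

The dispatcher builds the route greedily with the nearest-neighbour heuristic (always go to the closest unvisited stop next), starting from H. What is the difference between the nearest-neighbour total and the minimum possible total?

H: R=4, M=7, S=12, Z=18, L=29 ⇒ R
R: M=3, S=8, Z=14, L=25 ⇒ M
M: S=11, Z=15, L=28 ⇒ S
S: Z=6, L=17 ⇒ Z
Z: L=23 ⇒ L
NN route H → R → M → S → Z → L → H costs 76.
Optimal: H → S → L → Z → M → R → H costs 74 (by enumerating all 60 distinct tours).
Excess = 76 − 74 = 2.

The nearest-neighbour route is 2 longer than optimal.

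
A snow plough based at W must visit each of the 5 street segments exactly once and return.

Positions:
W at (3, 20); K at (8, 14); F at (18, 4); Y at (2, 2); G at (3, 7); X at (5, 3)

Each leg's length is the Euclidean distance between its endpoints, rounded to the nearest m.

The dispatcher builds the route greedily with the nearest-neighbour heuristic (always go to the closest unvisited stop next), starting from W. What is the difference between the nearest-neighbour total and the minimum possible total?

Excess over optimum: 6 m.

From W: K=8, G=13, X=17, Y=18, F=22 → choose K (8).
From K: G=9, X=11, Y=13, F=14 → choose G (9).
From G: X=4, Y=5, F=15 → choose X (4).
From X: Y=3, F=13 → choose Y (3).
From Y: F=16 → choose F (16).
NN route W → K → G → X → Y → F → W costs 62.
Optimal: W → K → F → X → Y → G → W costs 56 (by enumerating all 60 distinct tours).
Excess = 62 − 56 = 6.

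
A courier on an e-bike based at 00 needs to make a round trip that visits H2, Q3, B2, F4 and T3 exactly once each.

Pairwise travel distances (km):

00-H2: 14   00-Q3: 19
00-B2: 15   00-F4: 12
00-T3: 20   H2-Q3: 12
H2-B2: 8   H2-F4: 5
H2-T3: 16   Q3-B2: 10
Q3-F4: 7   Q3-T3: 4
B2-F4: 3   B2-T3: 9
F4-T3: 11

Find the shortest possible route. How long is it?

Shortest round trip = 54 km.

00-H2-Q3-B2-F4-T3-00: 14+12+10+3+11+20 = 70
00-H2-Q3-B2-T3-F4-00: 14+12+10+9+11+12 = 68
00-H2-Q3-F4-B2-T3-00: 14+12+7+3+9+20 = 65
00-H2-Q3-F4-T3-B2-00: 14+12+7+11+9+15 = 68
00-H2-Q3-T3-B2-F4-00: 14+12+4+9+3+12 = 54
00-H2-Q3-T3-F4-B2-00: 14+12+4+11+3+15 = 59
00-H2-B2-Q3-F4-T3-00: 14+8+10+7+11+20 = 70
00-H2-B2-Q3-T3-F4-00: 14+8+10+4+11+12 = 59
00-H2-B2-F4-Q3-T3-00: 14+8+3+7+4+20 = 56
00-H2-B2-F4-T3-Q3-00: 14+8+3+11+4+19 = 59
00-H2-B2-T3-Q3-F4-00: 14+8+9+4+7+12 = 54
00-H2-B2-T3-F4-Q3-00: 14+8+9+11+7+19 = 68
00-H2-F4-Q3-B2-T3-00: 14+5+7+10+9+20 = 65
00-H2-F4-Q3-T3-B2-00: 14+5+7+4+9+15 = 54
… (46 more)
The minimum is 54.
One optimal route: 00 → H2 → Q3 → T3 → B2 → F4 → 00 (or its reverse).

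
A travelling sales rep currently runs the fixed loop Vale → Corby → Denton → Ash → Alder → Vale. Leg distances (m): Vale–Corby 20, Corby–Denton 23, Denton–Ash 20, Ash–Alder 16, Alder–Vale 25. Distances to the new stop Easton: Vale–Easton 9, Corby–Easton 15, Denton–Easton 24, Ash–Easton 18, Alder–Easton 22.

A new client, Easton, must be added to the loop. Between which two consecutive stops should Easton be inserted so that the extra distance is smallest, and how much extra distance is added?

Minimum extra distance: 4 m, inserting Easton between Vale and Corby.

Insertion cost between consecutive stops i–j is d(i,Easton) + d(Easton,j) − d(i,j):
  between Vale and Corby: 9 + 15 − 20 = 4
  between Corby and Denton: 15 + 24 − 23 = 16
  between Denton and Ash: 24 + 18 − 20 = 22
  between Ash and Alder: 18 + 22 − 16 = 24
  between Alder and Vale: 22 + 9 − 25 = 6
Cheapest insertion is between Vale and Corby, adding 4.
New total = 104 + 4 = 108.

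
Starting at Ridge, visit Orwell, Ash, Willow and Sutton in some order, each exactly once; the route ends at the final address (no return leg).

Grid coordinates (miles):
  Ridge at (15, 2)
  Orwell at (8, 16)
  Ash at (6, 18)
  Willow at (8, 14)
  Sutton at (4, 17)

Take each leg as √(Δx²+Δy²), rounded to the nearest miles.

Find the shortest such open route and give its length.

Shortest open route: 21 miles.

There are 4! = 24 possible orderings.
Ridge - Orwell - Ash - Willow - Sutton: 16+3+4+5 = 28
Ridge - Orwell - Ash - Sutton - Willow: 16+3+2+5 = 26
Ridge - Orwell - Willow - Ash - Sutton: 16+2+4+2 = 24
Ridge - Orwell - Willow - Sutton - Ash: 16+2+5+2 = 25
Ridge - Orwell - Sutton - Ash - Willow: 16+4+2+4 = 26
Ridge - Orwell - Sutton - Willow - Ash: 16+4+5+4 = 29
Ridge - Ash - Orwell - Willow - Sutton: 18+3+2+5 = 28
Ridge - Ash - Orwell - Sutton - Willow: 18+3+4+5 = 30
Ridge - Ash - Willow - Orwell - Sutton: 18+4+2+4 = 28
Ridge - Ash - Willow - Sutton - Orwell: 18+4+5+4 = 31
Ridge - Ash - Sutton - Orwell - Willow: 18+2+4+2 = 26
Ridge - Ash - Sutton - Willow - Orwell: 18+2+5+2 = 27
Ridge - Willow - Orwell - Ash - Sutton: 14+2+3+2 = 21
Ridge - Willow - Orwell - Sutton - Ash: 14+2+4+2 = 22
… (10 more)
The minimum is 21.
One shortest path: Ridge → Willow → Orwell → Ash → Sutton.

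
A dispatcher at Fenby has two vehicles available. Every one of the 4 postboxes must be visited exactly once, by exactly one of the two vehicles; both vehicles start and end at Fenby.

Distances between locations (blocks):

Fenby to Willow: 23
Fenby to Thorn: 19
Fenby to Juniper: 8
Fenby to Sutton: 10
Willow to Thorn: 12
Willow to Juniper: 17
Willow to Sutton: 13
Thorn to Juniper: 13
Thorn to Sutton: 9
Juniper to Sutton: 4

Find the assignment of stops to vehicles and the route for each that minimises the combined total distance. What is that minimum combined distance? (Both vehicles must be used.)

Check every non-empty split of the stops between the two vehicles; for each half take its own optimal tour:
  {Willow} + {Thorn, Juniper, Sutton}: 46 + 40 = 86
  {Thorn} + {Willow, Juniper, Sutton}: 38 + 48 = 86
  {Willow, Thorn} + {Juniper, Sutton}: 54 + 22 = 76
  {Juniper} + {Willow, Thorn, Sutton}: 16 + 54 = 70
  {Willow, Juniper} + {Thorn, Sutton}: 48 + 38 = 86
  {Thorn, Juniper} + {Willow, Sutton}: 40 + 46 = 86
  … (7 splits in total)
Best: vehicle 1 Fenby → Juniper → Fenby = 16; vehicle 2 Fenby → Willow → Thorn → Sutton → Fenby = 54; combined 70.

Minimum combined distance: 70 blocks.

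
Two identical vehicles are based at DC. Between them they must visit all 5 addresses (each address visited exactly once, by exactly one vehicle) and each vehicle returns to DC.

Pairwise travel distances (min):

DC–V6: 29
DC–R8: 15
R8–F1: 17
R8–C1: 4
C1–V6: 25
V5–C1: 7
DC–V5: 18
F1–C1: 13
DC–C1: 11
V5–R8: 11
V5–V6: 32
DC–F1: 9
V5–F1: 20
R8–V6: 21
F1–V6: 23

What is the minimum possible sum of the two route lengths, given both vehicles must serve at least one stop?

Check every non-empty split of the stops between the two vehicles; for each half take its own optimal tour:
  {V5} + {R8, F1, C1, V6}: 36 + 68 = 104
  {R8} + {V5, F1, C1, V6}: 30 + 82 = 112
  {V5, R8} + {F1, C1, V6}: 44 + 68 = 112
  {F1} + {V5, R8, C1, V6}: 18 + 79 = 97
  {V5, F1} + {R8, C1, V6}: 47 + 65 = 112
  {R8, F1} + {V5, C1, V6}: 41 + 79 = 120
  … (15 splits in total)
Best: vehicle 1 DC → F1 → DC = 18; vehicle 2 DC → V5 → C1 → R8 → V6 → DC = 79; combined 97.

97 min — the smallest possible combined total.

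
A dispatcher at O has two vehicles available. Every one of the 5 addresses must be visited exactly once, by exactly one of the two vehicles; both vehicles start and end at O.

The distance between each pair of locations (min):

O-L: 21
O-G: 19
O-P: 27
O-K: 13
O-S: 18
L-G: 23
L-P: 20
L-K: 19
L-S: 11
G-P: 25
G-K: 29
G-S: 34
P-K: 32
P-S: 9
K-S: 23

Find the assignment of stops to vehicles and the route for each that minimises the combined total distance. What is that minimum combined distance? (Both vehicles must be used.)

Try each way of splitting the stops between the two vehicles (each non-empty) and, for each split, find the best tour for each vehicle:
  {L} + {G, P, K, S}: 42 + 89 = 131
  {G} + {L, P, K, S}: 38 + 79 = 117
  {L, G} + {P, K, S}: 63 + 72 = 135
  {P} + {L, G, K, S}: 54 + 89 = 143
  {L, P} + {G, K, S}: 68 + 89 = 157
  {G, P} + {L, K, S}: 71 + 61 = 132
  … (15 splits in total)
  {K} + {L, G, P, S}: 26 + 85 = 111  ← best
Best: vehicle 1 O → K → O = 26; vehicle 2 O → L → S → P → G → O = 85; combined 111.

Minimum combined distance: 111 min.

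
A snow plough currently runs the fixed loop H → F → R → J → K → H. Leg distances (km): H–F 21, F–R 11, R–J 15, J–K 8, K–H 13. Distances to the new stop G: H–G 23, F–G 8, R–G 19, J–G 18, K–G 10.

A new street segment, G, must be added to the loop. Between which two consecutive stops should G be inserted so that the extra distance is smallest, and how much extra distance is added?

Adding 10 km by placing G on the H–F leg.

Insertion cost between consecutive stops i–j is d(i,G) + d(G,j) − d(i,j):
  between H and F: 23 + 8 − 21 = 10
  between F and R: 8 + 19 − 11 = 16
  between R and J: 19 + 18 − 15 = 22
  between J and K: 18 + 10 − 8 = 20
  between K and H: 10 + 23 − 13 = 20
Cheapest insertion is between H and F, adding 10.
New total = 68 + 10 = 78.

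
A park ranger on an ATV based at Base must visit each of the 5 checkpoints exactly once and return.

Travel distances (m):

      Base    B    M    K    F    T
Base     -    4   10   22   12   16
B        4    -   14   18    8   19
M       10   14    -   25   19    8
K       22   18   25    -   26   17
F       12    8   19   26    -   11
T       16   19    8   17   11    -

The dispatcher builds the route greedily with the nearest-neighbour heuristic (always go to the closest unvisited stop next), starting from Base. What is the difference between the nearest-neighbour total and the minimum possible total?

The nearest-neighbour route is 5 m longer than optimal.

From Base: B=4, M=10, F=12, T=16, K=22 → choose B (4).
From B: F=8, M=14, K=18, T=19 → choose F (8).
From F: T=11, M=19, K=26 → choose T (11).
From T: M=8, K=17 → choose M (8).
From M: K=25 → choose K (25).
NN route Base → B → F → T → M → K → Base costs 78.
Optimal: Base → B → F → K → T → M → Base costs 73 (by enumerating all 60 distinct tours).
Excess = 78 − 73 = 5.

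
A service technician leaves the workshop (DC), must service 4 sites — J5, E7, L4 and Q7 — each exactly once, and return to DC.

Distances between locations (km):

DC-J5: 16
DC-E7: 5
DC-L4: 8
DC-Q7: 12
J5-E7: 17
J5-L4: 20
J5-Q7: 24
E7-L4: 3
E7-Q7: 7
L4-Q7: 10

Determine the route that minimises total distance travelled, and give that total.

58 km — the shortest possible round trip.

With 4 stops there are 4!/2 = 12 distinct round trips (a route and its reverse cost the same).
DC → J5 → E7 → L4 → Q7 → DC: 16+17+3+10+12 = 58
DC → J5 → E7 → Q7 → L4 → DC: 16+17+7+10+8 = 58
DC → J5 → L4 → E7 → Q7 → DC: 16+20+3+7+12 = 58
DC → J5 → L4 → Q7 → E7 → DC: 16+20+10+7+5 = 58
DC → J5 → Q7 → E7 → L4 → DC: 16+24+7+3+8 = 58
DC → J5 → Q7 → L4 → E7 → DC: 16+24+10+3+5 = 58
DC → E7 → J5 → L4 → Q7 → DC: 5+17+20+10+12 = 64
DC → E7 → J5 → Q7 → L4 → DC: 5+17+24+10+8 = 64
DC → E7 → L4 → J5 → Q7 → DC: 5+3+20+24+12 = 64
DC → E7 → Q7 → J5 → L4 → DC: 5+7+24+20+8 = 64
DC → L4 → J5 → E7 → Q7 → DC: 8+20+17+7+12 = 64
DC → L4 → E7 → J5 → Q7 → DC: 8+3+17+24+12 = 64
The minimum is 58.
One optimal route: DC → J5 → E7 → L4 → Q7 → DC (or its reverse).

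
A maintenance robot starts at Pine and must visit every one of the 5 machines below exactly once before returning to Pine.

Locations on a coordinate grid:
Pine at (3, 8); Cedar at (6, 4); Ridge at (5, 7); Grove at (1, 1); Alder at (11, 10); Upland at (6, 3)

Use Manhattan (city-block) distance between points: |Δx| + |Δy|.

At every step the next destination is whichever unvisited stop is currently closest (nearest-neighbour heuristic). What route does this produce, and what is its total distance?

From Pine: distances to unvisited — Ridge=3, Cedar=7, Upland=8, Grove=9, Alder=10. Nearest is Ridge (3).
From Ridge: distances to unvisited — Cedar=4, Upland=5, Alder=9, Grove=10. Nearest is Cedar (4).
From Cedar: distances to unvisited — Upland=1, Grove=8, Alder=11. Nearest is Upland (1).
From Upland: distances to unvisited — Grove=7, Alder=12. Nearest is Grove (7).
From Grove: distances to unvisited — Alder=19. Nearest is Alder (19).
Return Alder→Pine: 10.
Total = 3 + 4 + 1 + 7 + 19 + 10 = 44.

Nearest-neighbour total = 44; route Pine → Ridge → Cedar → Upland → Grove → Alder → Pine.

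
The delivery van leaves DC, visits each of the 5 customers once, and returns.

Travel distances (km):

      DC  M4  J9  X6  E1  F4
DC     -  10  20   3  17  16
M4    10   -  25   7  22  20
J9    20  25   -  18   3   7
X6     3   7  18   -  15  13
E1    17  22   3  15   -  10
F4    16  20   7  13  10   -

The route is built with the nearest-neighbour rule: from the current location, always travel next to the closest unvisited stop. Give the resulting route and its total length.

At DC the remaining stops are X6 3, M4 10, F4 16, E1 17, J9 20; go to X6.
At X6 the remaining stops are M4 7, F4 13, E1 15, J9 18; go to M4.
At M4 the remaining stops are F4 20, E1 22, J9 25; go to F4.
At F4 the remaining stops are J9 7, E1 10; go to J9.
At J9 the remaining stops are E1 3; go to E1.
Return E1→DC: 17.
Total = 3 + 7 + 20 + 7 + 3 + 17 = 57.

Total distance 57 km via the nearest-neighbour route DC → X6 → M4 → F4 → J9 → E1 → DC.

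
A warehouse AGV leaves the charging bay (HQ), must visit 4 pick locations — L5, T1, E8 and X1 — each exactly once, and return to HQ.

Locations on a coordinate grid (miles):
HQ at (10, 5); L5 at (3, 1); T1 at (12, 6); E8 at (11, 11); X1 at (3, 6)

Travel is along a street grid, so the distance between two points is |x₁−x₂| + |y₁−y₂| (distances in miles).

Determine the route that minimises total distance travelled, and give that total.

With 4 stops there are 4!/2 = 12 distinct round trips (a route and its reverse cost the same).
HQ→L5→T1→E8→X1→HQ: 11+14+6+13+8 = 52
HQ→L5→T1→X1→E8→HQ: 11+14+9+13+7 = 54
HQ→L5→E8→T1→X1→HQ: 11+18+6+9+8 = 52
HQ→L5→E8→X1→T1→HQ: 11+18+13+9+3 = 54
HQ→L5→X1→T1→E8→HQ: 11+5+9+6+7 = 38
HQ→L5→X1→E8→T1→HQ: 11+5+13+6+3 = 38
HQ→T1→L5→E8→X1→HQ: 3+14+18+13+8 = 56
HQ→T1→L5→X1→E8→HQ: 3+14+5+13+7 = 42
HQ→T1→E8→L5→X1→HQ: 3+6+18+5+8 = 40
HQ→T1→X1→L5→E8→HQ: 3+9+5+18+7 = 42
HQ→E8→L5→T1→X1→HQ: 7+18+14+9+8 = 56
HQ→E8→T1→L5→X1→HQ: 7+6+14+5+8 = 40
The minimum is 38.
One optimal route: HQ → L5 → X1 → T1 → E8 → HQ (or its reverse).

38 miles — the shortest possible round trip.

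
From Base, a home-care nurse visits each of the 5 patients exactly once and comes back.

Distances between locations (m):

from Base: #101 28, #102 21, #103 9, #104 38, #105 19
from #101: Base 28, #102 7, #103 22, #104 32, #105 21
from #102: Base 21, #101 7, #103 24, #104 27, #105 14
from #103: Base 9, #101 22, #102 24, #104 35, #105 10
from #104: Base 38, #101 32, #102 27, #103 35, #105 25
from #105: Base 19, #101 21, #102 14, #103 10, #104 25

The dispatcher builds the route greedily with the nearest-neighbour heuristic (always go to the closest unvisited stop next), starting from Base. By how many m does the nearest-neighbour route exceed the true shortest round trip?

Excess over optimum: 6 m.

From Base: #103=9, #105=19, #102=21, #101=28, #104=38 → choose #103 (9).
From #103: #105=10, #101=22, #102=24, #104=35 → choose #105 (10).
From #105: #102=14, #101=21, #104=25 → choose #102 (14).
From #102: #101=7, #104=27 → choose #101 (7).
From #101: #104=32 → choose #104 (32).
NN route Base → #103 → #105 → #102 → #101 → #104 → Base costs 110.
Optimal: Base → #102 → #101 → #104 → #105 → #103 → Base costs 104 (by enumerating all 60 distinct tours).
Excess = 110 − 104 = 6.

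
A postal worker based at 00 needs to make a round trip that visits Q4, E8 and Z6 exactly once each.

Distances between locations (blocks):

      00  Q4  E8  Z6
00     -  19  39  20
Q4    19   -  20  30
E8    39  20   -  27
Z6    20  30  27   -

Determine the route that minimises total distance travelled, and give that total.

There are 3 distinct closed tours to check (reversals are equivalent).
00→Q4→E8→Z6→00: 19+20+27+20 = 86
00→Q4→Z6→E8→00: 19+30+27+39 = 115
00→E8→Q4→Z6→00: 39+20+30+20 = 109
The minimum is 86.
One optimal route: 00 → Q4 → E8 → Z6 → 00 (or its reverse).

86 blocks — the shortest possible round trip.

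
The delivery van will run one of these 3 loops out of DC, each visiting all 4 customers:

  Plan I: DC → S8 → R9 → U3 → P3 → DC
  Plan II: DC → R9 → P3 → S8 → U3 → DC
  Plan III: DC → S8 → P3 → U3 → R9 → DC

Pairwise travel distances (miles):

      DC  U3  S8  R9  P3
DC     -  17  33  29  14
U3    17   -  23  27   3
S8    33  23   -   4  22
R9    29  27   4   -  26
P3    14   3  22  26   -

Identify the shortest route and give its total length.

Plan I: 33 + 4 + 27 + 3 + 14 = 81
Plan II: 29 + 26 + 22 + 23 + 17 = 117
Plan III: 33 + 22 + 3 + 27 + 29 = 114

81 miles — Plan I is the shortest.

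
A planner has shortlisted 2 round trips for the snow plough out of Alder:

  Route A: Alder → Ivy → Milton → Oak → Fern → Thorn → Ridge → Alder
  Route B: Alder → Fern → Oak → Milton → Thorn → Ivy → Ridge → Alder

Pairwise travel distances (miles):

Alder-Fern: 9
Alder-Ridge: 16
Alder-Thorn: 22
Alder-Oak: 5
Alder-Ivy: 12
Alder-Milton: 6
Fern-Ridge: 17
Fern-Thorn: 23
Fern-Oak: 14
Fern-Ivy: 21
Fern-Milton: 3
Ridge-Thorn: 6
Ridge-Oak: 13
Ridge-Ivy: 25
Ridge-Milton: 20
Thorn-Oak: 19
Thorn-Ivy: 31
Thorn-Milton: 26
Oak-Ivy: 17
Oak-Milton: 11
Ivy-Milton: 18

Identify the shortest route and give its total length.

100 miles — Route A is the shortest.

Route A: 12 + 18 + 11 + 14 + 23 + 6 + 16 = 100
Route B: 9 + 14 + 11 + 26 + 31 + 25 + 16 = 132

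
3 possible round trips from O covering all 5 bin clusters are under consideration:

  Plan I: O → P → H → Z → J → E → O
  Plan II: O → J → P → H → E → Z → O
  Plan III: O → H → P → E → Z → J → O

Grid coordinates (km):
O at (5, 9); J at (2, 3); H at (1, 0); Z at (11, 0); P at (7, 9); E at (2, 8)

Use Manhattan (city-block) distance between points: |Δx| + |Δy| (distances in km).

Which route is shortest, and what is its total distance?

Plan I: 2 + 15 + 10 + 12 + 5 + 4 = 48
Plan II: 9 + 11 + 15 + 9 + 17 + 15 = 76
Plan III: 13 + 15 + 6 + 17 + 12 + 9 = 72

48 km — Plan I is the shortest.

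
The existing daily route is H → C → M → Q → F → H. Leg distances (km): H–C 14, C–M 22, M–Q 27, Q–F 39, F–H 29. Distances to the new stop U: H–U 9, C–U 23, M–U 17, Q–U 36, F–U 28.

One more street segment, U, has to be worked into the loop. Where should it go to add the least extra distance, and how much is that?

Minimum extra distance: 8 km, inserting U between F and H.

Insertion cost between consecutive stops i–j is d(i,U) + d(U,j) − d(i,j):
  between H and C: 9 + 23 − 14 = 18
  between C and M: 23 + 17 − 22 = 18
  between M and Q: 17 + 36 − 27 = 26
  between Q and F: 36 + 28 − 39 = 25
  between F and H: 28 + 9 − 29 = 8
Cheapest insertion is between F and H, adding 8.
New total = 131 + 8 = 139.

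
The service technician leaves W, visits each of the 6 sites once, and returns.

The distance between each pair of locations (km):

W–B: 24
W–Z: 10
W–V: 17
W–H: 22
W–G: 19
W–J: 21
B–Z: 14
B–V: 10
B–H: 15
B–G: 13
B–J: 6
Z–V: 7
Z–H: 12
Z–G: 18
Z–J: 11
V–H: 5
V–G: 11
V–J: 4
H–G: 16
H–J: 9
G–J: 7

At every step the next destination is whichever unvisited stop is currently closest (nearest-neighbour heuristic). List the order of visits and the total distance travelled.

From W: distances to unvisited — Z=10, V=17, G=19, J=21, H=22, B=24. Nearest is Z (10).
From Z: distances to unvisited — V=7, J=11, H=12, B=14, G=18. Nearest is V (7).
From V: distances to unvisited — J=4, H=5, B=10, G=11. Nearest is J (4).
From J: distances to unvisited — B=6, G=7, H=9. Nearest is B (6).
From B: distances to unvisited — G=13, H=15. Nearest is G (13).
From G: distances to unvisited — H=16. Nearest is H (16).
Return H→W: 22.
Total = 10 + 7 + 4 + 6 + 13 + 16 + 22 = 78.

Total distance 78 km via the nearest-neighbour route W → Z → V → J → B → G → H → W.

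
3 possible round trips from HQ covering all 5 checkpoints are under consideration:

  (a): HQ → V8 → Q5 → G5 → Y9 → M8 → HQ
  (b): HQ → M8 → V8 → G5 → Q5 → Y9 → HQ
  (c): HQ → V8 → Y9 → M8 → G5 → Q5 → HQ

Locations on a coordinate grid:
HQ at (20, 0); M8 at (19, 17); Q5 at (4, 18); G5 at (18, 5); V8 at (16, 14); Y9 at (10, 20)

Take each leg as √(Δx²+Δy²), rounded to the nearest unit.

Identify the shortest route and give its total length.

77 — (b) is the shortest.

(a): 15 + 13 + 19 + 17 + 9 + 17 = 90
(b): 17 + 4 + 9 + 19 + 6 + 22 = 77
(c): 15 + 8 + 9 + 12 + 19 + 24 = 87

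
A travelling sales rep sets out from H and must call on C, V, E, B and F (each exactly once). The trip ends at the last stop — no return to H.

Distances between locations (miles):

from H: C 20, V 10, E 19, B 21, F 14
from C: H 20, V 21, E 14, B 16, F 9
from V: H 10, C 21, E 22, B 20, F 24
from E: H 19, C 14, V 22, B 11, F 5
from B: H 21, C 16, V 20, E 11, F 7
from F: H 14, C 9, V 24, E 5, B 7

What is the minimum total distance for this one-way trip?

Shortest open route: 55 miles.

There are 5! = 120 possible orderings.
H - C - V - E - B - F: 20+21+22+11+7 = 81
H - C - V - E - F - B: 20+21+22+5+7 = 75
H - C - V - B - E - F: 20+21+20+11+5 = 77
H - C - V - B - F - E: 20+21+20+7+5 = 73
H - C - V - F - E - B: 20+21+24+5+11 = 81
H - C - V - F - B - E: 20+21+24+7+11 = 83
H - C - E - V - B - F: 20+14+22+20+7 = 83
H - C - E - V - F - B: 20+14+22+24+7 = 87
H - C - E - B - V - F: 20+14+11+20+24 = 89
H - C - E - B - F - V: 20+14+11+7+24 = 76
H - C - E - F - V - B: 20+14+5+24+20 = 83
H - C - E - F - B - V: 20+14+5+7+20 = 66
H - C - B - V - E - F: 20+16+20+22+5 = 83
H - C - B - V - F - E: 20+16+20+24+5 = 85
… (106 more)
H - V - B - E - F - C: 10+20+11+5+9 = 55  ← best
The minimum is 55.
One shortest path: H → V → B → E → F → C.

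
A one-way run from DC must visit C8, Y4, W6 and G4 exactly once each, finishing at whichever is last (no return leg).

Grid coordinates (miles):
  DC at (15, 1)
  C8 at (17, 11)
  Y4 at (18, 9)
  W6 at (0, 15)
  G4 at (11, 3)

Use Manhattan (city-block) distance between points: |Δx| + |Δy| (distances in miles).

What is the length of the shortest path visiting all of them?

There are 4! = 24 possible orderings.
DC - C8 - Y4 - W6 - G4: 12+3+24+23 = 62
DC - C8 - Y4 - G4 - W6: 12+3+13+23 = 51
DC - C8 - W6 - Y4 - G4: 12+21+24+13 = 70
DC - C8 - W6 - G4 - Y4: 12+21+23+13 = 69
DC - C8 - G4 - Y4 - W6: 12+14+13+24 = 63
DC - C8 - G4 - W6 - Y4: 12+14+23+24 = 73
DC - Y4 - C8 - W6 - G4: 11+3+21+23 = 58
DC - Y4 - C8 - G4 - W6: 11+3+14+23 = 51
DC - Y4 - W6 - C8 - G4: 11+24+21+14 = 70
DC - Y4 - W6 - G4 - C8: 11+24+23+14 = 72
DC - Y4 - G4 - C8 - W6: 11+13+14+21 = 59
DC - Y4 - G4 - W6 - C8: 11+13+23+21 = 68
DC - W6 - C8 - Y4 - G4: 29+21+3+13 = 66
DC - W6 - C8 - G4 - Y4: 29+21+14+13 = 77
… (10 more)
DC - G4 - Y4 - C8 - W6: 6+13+3+21 = 43  ← best
The minimum is 43.
One shortest path: DC → G4 → Y4 → C8 → W6.

Shortest open route: 43 miles.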